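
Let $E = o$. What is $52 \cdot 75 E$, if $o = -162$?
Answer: $-631800$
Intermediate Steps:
$E = -162$
$52 \cdot 75 E = 52 \cdot 75 \left(-162\right) = 3900 \left(-162\right) = -631800$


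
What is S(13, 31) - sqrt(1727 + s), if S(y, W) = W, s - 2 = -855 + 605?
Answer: 31 - sqrt(1479) ≈ -7.4578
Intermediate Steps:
s = -248 (s = 2 + (-855 + 605) = 2 - 250 = -248)
S(13, 31) - sqrt(1727 + s) = 31 - sqrt(1727 - 248) = 31 - sqrt(1479)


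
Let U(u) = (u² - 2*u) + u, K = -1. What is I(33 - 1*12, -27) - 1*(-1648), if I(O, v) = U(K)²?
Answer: 1652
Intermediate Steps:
U(u) = u² - u
I(O, v) = 4 (I(O, v) = (-(-1 - 1))² = (-1*(-2))² = 2² = 4)
I(33 - 1*12, -27) - 1*(-1648) = 4 - 1*(-1648) = 4 + 1648 = 1652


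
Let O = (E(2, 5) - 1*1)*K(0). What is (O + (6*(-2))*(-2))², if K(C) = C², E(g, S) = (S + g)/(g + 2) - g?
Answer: 576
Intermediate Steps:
E(g, S) = -g + (S + g)/(2 + g) (E(g, S) = (S + g)/(2 + g) - g = -g + (S + g)/(2 + g))
O = 0 (O = ((5 - 1*2 - 1*2²)/(2 + 2) - 1*1)*0² = ((5 - 2 - 1*4)/4 - 1)*0 = ((5 - 2 - 4)/4 - 1)*0 = ((¼)*(-1) - 1)*0 = (-¼ - 1)*0 = -5/4*0 = 0)
(O + (6*(-2))*(-2))² = (0 + (6*(-2))*(-2))² = (0 - 12*(-2))² = (0 + 24)² = 24² = 576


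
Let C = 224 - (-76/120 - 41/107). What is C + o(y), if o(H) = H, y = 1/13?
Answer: 9393149/41730 ≈ 225.09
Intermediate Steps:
y = 1/13 ≈ 0.076923
C = 722303/3210 (C = 224 - (-76*1/120 - 41*1/107) = 224 - (-19/30 - 41/107) = 224 - 1*(-3263/3210) = 224 + 3263/3210 = 722303/3210 ≈ 225.02)
C + o(y) = 722303/3210 + 1/13 = 9393149/41730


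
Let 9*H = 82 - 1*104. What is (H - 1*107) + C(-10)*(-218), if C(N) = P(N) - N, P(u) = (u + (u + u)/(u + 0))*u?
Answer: -177565/9 ≈ -19729.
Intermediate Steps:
H = -22/9 (H = (82 - 1*104)/9 = (82 - 104)/9 = (⅑)*(-22) = -22/9 ≈ -2.4444)
P(u) = u*(2 + u) (P(u) = (u + (2*u)/u)*u = (u + 2)*u = (2 + u)*u = u*(2 + u))
C(N) = -N + N*(2 + N) (C(N) = N*(2 + N) - N = -N + N*(2 + N))
(H - 1*107) + C(-10)*(-218) = (-22/9 - 1*107) - 10*(1 - 10)*(-218) = (-22/9 - 107) - 10*(-9)*(-218) = -985/9 + 90*(-218) = -985/9 - 19620 = -177565/9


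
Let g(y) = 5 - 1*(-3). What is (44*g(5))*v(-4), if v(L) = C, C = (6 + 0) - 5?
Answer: 352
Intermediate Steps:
g(y) = 8 (g(y) = 5 + 3 = 8)
C = 1 (C = 6 - 5 = 1)
v(L) = 1
(44*g(5))*v(-4) = (44*8)*1 = 352*1 = 352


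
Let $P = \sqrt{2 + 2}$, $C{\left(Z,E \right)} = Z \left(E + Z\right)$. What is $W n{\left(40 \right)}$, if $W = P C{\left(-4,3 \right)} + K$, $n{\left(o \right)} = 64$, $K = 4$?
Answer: $768$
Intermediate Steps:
$P = 2$ ($P = \sqrt{4} = 2$)
$W = 12$ ($W = 2 \left(- 4 \left(3 - 4\right)\right) + 4 = 2 \left(\left(-4\right) \left(-1\right)\right) + 4 = 2 \cdot 4 + 4 = 8 + 4 = 12$)
$W n{\left(40 \right)} = 12 \cdot 64 = 768$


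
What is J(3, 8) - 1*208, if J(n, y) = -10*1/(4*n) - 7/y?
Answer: -5033/24 ≈ -209.71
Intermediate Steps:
J(n, y) = -7/y - 5/(2*n) (J(n, y) = -5/(2*n) - 7/y = -7/y - 5/(2*n))
J(3, 8) - 1*208 = (-7/8 - 5/2/3) - 1*208 = (-7*1/8 - 5/2*1/3) - 208 = (-7/8 - 5/6) - 208 = -41/24 - 208 = -5033/24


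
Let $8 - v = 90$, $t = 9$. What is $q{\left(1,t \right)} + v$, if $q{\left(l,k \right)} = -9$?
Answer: $-91$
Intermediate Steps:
$v = -82$ ($v = 8 - 90 = -82$)
$q{\left(1,t \right)} + v = -9 - 82 = -91$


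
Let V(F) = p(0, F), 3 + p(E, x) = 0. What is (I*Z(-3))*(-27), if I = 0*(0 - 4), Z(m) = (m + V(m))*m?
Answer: 0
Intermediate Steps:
p(E, x) = -3 (p(E, x) = -3 + 0 = -3)
V(F) = -3
Z(m) = m*(-3 + m) (Z(m) = (m - 3)*m = (-3 + m)*m = m*(-3 + m))
I = 0 (I = 0*(-4) = 0)
(I*Z(-3))*(-27) = (0*(-3*(-3 - 3)))*(-27) = (0*(-3*(-6)))*(-27) = (0*18)*(-27) = 0*(-27) = 0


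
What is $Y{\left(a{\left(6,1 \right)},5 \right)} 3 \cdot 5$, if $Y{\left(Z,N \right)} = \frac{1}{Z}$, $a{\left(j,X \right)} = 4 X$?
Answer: $\frac{15}{4} \approx 3.75$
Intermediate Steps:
$Y{\left(a{\left(6,1 \right)},5 \right)} 3 \cdot 5 = \frac{1}{4 \cdot 1} \cdot 3 \cdot 5 = \frac{1}{4} \cdot 3 \cdot 5 = \frac{3}{4} \cdot 5 = \frac{15}{4}$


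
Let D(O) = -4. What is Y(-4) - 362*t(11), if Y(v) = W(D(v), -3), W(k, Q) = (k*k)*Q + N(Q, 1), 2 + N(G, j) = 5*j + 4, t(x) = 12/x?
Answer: -4795/11 ≈ -435.91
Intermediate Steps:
N(G, j) = 2 + 5*j (N(G, j) = -2 + (5*j + 4) = -2 + (4 + 5*j) = 2 + 5*j)
W(k, Q) = 7 + Q*k**2 (W(k, Q) = (k*k)*Q + (2 + 5*1) = k**2*Q + (2 + 5) = Q*k**2 + 7 = 7 + Q*k**2)
Y(v) = -41 (Y(v) = 7 - 3*(-4)**2 = 7 - 3*16 = 7 - 48 = -41)
Y(-4) - 362*t(11) = -41 - 4344/11 = -4795/11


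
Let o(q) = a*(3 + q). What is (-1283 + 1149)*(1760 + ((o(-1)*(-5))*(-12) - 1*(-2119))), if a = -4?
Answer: -455466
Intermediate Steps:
o(q) = -12 - 4*q (o(q) = -4*(3 + q) = -12 - 4*q)
(-1283 + 1149)*(1760 + ((o(-1)*(-5))*(-12) - 1*(-2119))) = (-1283 + 1149)*(1760 + (((-12 - 4*(-1))*(-5))*(-12) - 1*(-2119))) = -134*(1760 + (((-12 + 4)*(-5))*(-12) + 2119)) = -134*(1760 + (-8*(-5)*(-12) + 2119)) = -134*(1760 + (40*(-12) + 2119)) = -134*(1760 + (-480 + 2119)) = -134*(1760 + 1639) = -134*3399 = -455466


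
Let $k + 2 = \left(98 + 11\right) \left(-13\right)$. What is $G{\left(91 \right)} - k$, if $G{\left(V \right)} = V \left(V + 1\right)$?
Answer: $9791$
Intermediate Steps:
$G{\left(V \right)} = V \left(1 + V\right)$
$k = -1419$ ($k = -2 + \left(98 + 11\right) \left(-13\right) = -2 + 109 \left(-13\right) = -2 - 1417 = -1419$)
$G{\left(91 \right)} - k = 91 \left(1 + 91\right) - -1419 = 91 \cdot 92 + 1419 = 8372 + 1419 = 9791$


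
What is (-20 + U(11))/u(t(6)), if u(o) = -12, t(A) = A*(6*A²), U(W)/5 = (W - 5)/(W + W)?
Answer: 205/132 ≈ 1.5530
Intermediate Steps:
U(W) = 5*(-5 + W)/(2*W) (U(W) = 5*((W - 5)/(W + W)) = 5*((-5 + W)/((2*W))) = 5*((-5 + W)*(1/(2*W))) = 5*((-5 + W)/(2*W)) = 5*(-5 + W)/(2*W))
t(A) = 6*A³
(-20 + U(11))/u(t(6)) = (-20 + (5/2)*(-5 + 11)/11)/(-12) = -(-20 + (5/2)*(1/11)*6)/12 = -(-20 + 15/11)/12 = -1/12*(-205/11) = 205/132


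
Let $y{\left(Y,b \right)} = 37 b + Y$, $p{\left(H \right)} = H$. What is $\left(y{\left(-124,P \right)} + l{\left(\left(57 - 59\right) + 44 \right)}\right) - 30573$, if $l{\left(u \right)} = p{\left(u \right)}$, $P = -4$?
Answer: $-30803$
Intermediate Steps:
$y{\left(Y,b \right)} = Y + 37 b$
$l{\left(u \right)} = u$
$\left(y{\left(-124,P \right)} + l{\left(\left(57 - 59\right) + 44 \right)}\right) - 30573 = \left(\left(-124 + 37 \left(-4\right)\right) + \left(\left(57 - 59\right) + 44\right)\right) - 30573 = \left(\left(-124 - 148\right) + \left(-2 + 44\right)\right) - 30573 = \left(-272 + 42\right) - 30573 = -230 - 30573 = -30803$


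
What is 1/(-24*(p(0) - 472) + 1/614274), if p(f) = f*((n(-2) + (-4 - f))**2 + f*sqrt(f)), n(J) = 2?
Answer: 614274/6958495873 ≈ 8.8277e-5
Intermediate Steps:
p(f) = f*(f**(3/2) + (-2 - f)**2) (p(f) = f*((2 + (-4 - f))**2 + f*sqrt(f)) = f*((-2 - f)**2 + f**(3/2)) = f*(f**(3/2) + (-2 - f)**2))
1/(-24*(p(0) - 472) + 1/614274) = 1/(-24*((0**(5/2) + 0*(2 + 0)**2) - 472) + 1/614274) = 1/(-24*((0 + 0*2**2) - 472) + 1/614274) = 1/(-24*((0 + 0*4) - 472) + 1/614274) = 1/(-24*((0 + 0) - 472) + 1/614274) = 1/(-24*(0 - 472) + 1/614274) = 1/(-24*(-472) + 1/614274) = 1/(11328 + 1/614274) = 1/(6958495873/614274) = 614274/6958495873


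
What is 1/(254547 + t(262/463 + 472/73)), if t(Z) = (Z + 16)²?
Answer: 1142372401/291393445732263 ≈ 3.9204e-6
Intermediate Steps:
t(Z) = (16 + Z)²
1/(254547 + t(262/463 + 472/73)) = 1/(254547 + (16 + (262/463 + 472/73))²) = 1/(254547 + (16 + 237662/33799)²) = 1/(254547 + (778446/33799)²) = 1/(254547 + 605978174916/1142372401) = 1/(291393445732263/1142372401) = 1142372401/291393445732263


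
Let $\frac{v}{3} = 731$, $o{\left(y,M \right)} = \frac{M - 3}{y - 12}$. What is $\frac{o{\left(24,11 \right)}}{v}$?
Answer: $\frac{2}{6579} \approx 0.000304$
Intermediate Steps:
$o{\left(y,M \right)} = \frac{-3 + M}{-12 + y}$
$v = 2193$ ($v = 3 \cdot 731 = 2193$)
$\frac{o{\left(24,11 \right)}}{v} = \frac{\frac{1}{-12 + 24} \left(-3 + 11\right)}{2193} = \frac{1}{12} \cdot 8 \cdot \frac{1}{2193} = \frac{2}{3} \cdot \frac{1}{2193} = \frac{2}{6579}$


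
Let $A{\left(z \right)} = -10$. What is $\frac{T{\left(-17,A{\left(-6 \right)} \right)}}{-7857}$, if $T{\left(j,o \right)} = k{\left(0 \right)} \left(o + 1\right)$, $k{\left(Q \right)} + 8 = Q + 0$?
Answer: $- \frac{8}{873} \approx -0.0091638$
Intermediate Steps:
$k{\left(Q \right)} = -8 + Q$ ($k{\left(Q \right)} = -8 + \left(Q + 0\right) = -8 + Q$)
$T{\left(j,o \right)} = -8 - 8 o$ ($T{\left(j,o \right)} = \left(-8 + 0\right) \left(o + 1\right) = - 8 \left(1 + o\right) = -8 - 8 o$)
$\frac{T{\left(-17,A{\left(-6 \right)} \right)}}{-7857} = \frac{-8 - -80}{-7857} = \left(-8 + 80\right) \left(- \frac{1}{7857}\right) = 72 \left(- \frac{1}{7857}\right) = - \frac{8}{873}$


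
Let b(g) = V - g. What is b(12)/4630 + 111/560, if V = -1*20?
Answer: 49601/259280 ≈ 0.19130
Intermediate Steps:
V = -20
b(g) = -20 - g
b(12)/4630 + 111/560 = (-20 - 1*12)/4630 + 111/560 = (-20 - 12)*(1/4630) + 111*(1/560) = -32*1/4630 + 111/560 = -16/2315 + 111/560 = 49601/259280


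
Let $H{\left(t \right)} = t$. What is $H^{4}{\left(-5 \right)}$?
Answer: $625$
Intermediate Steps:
$H^{4}{\left(-5 \right)} = \left(-5\right)^{4} = 625$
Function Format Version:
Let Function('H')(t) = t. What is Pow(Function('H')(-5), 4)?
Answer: 625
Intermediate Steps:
Pow(Function('H')(-5), 4) = Pow(-5, 4) = 625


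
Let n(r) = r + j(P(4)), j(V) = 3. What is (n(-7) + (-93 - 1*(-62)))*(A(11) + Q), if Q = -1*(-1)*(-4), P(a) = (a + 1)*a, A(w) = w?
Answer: -245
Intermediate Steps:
P(a) = a*(1 + a) (P(a) = (1 + a)*a = a*(1 + a))
n(r) = 3 + r (n(r) = r + 3 = 3 + r)
Q = -4 (Q = 1*(-4) = -4)
(n(-7) + (-93 - 1*(-62)))*(A(11) + Q) = ((3 - 7) + (-93 - 1*(-62)))*(11 - 4) = (-4 + (-93 + 62))*7 = (-4 - 31)*7 = -35*7 = -245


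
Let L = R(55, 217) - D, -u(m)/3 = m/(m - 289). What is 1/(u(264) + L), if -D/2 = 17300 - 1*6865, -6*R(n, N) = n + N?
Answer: 75/1564226 ≈ 4.7947e-5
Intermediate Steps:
R(n, N) = -N/6 - n/6 (R(n, N) = -(n + N)/6 = -(N + n)/6 = -N/6 - n/6)
D = -20870 (D = -2*(17300 - 1*6865) = -2*(17300 - 6865) = -2*10435 = -20870)
u(m) = -3*m/(-289 + m) (u(m) = -3*m/(m - 289) = -3*m/(-289 + m))
L = 62474/3 (L = (-⅙*217 - ⅙*55) - 1*(-20870) = (-217/6 - 55/6) + 20870 = -136/3 + 20870 = 62474/3 ≈ 20825.)
1/(u(264) + L) = 1/(-3*264/(-289 + 264) + 62474/3) = 1/(-3*264/(-25) + 62474/3) = 1/(-3*264*(-1/25) + 62474/3) = 1/(792/25 + 62474/3) = 1/(1564226/75) = 75/1564226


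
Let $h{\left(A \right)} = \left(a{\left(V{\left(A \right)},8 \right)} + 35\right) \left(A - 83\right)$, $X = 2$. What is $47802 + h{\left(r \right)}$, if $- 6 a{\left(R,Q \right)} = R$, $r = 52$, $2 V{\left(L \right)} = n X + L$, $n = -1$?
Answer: $\frac{281077}{6} \approx 46846.0$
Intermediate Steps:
$V{\left(L \right)} = -1 + \frac{L}{2}$ ($V{\left(L \right)} = \frac{\left(-1\right) 2 + L}{2} = \frac{-2 + L}{2} = -1 + \frac{L}{2}$)
$a{\left(R,Q \right)} = - \frac{R}{6}$
$h{\left(A \right)} = \left(-83 + A\right) \left(\frac{211}{6} - \frac{A}{12}\right)$ ($h{\left(A \right)} = \left(- \frac{-1 + \frac{A}{2}}{6} + 35\right) \left(A - 83\right) = \left(\left(\frac{1}{6} - \frac{A}{12}\right) + 35\right) \left(-83 + A\right) = \left(\frac{211}{6} - \frac{A}{12}\right) \left(-83 + A\right) = \left(-83 + A\right) \left(\frac{211}{6} - \frac{A}{12}\right)$)
$47802 + h{\left(r \right)} = 47802 - \left(\frac{1461}{2} + \frac{676}{3}\right) = 47802 - \frac{5735}{6} = \frac{281077}{6}$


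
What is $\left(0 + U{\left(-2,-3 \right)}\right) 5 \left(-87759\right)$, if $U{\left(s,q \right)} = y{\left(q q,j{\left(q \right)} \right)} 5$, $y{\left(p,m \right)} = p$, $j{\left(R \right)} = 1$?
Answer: $-19745775$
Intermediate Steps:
$U{\left(s,q \right)} = 5 q^{2}$ ($U{\left(s,q \right)} = q q 5 = q^{2} \cdot 5 = 5 q^{2}$)
$\left(0 + U{\left(-2,-3 \right)}\right) 5 \left(-87759\right) = \left(0 + 5 \left(-3\right)^{2}\right) 5 \left(-87759\right) = \left(0 + 5 \cdot 9\right) 5 \left(-87759\right) = \left(0 + 45\right) 5 \left(-87759\right) = 45 \cdot 5 \left(-87759\right) = 225 \left(-87759\right) = -19745775$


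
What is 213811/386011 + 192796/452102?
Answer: 1989369273/2029259827 ≈ 0.98034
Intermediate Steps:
213811/386011 + 192796/452102 = 213811*(1/386011) + 192796*(1/452102) = 213811/386011 + 96398/226051 = 1989369273/2029259827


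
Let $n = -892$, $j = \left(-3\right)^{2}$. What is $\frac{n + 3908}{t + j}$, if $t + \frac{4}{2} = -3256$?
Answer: $- \frac{3016}{3249} \approx -0.92829$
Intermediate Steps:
$t = -3258$ ($t = -2 - 3256 = -3258$)
$j = 9$
$\frac{n + 3908}{t + j} = \frac{-892 + 3908}{-3258 + 9} = \frac{3016}{-3249} = 3016 \left(- \frac{1}{3249}\right) = - \frac{3016}{3249}$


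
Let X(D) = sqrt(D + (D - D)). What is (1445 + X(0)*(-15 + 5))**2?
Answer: 2088025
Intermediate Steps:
X(D) = sqrt(D) (X(D) = sqrt(D + 0) = sqrt(D))
(1445 + X(0)*(-15 + 5))**2 = (1445 + sqrt(0)*(-15 + 5))**2 = (1445 + 0*(-10))**2 = (1445 + 0)**2 = 1445**2 = 2088025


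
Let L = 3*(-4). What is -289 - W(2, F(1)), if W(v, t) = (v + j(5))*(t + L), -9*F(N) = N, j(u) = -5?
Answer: -976/3 ≈ -325.33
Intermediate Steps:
L = -12
F(N) = -N/9
W(v, t) = (-12 + t)*(-5 + v) (W(v, t) = (v - 5)*(t - 12) = (-5 + v)*(-12 + t) = (-12 + t)*(-5 + v))
-289 - W(2, F(1)) = -289 - (60 - 12*2 - (-5)/9 - ⅑*1*2) = -289 - (60 - 24 - 5*(-⅑) - ⅑*2) = -289 - (60 - 24 + 5/9 - 2/9) = -289 - 1*109/3 = -289 - 109/3 = -976/3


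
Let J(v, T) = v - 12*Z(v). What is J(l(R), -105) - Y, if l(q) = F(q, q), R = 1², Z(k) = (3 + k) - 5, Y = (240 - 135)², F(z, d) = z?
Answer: -11012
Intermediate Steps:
Y = 11025 (Y = 105² = 11025)
Z(k) = -2 + k
R = 1
l(q) = q
J(v, T) = 24 - 11*v (J(v, T) = v - 12*(-2 + v) = v + (24 - 12*v) = 24 - 11*v)
J(l(R), -105) - Y = (24 - 11*1) - 1*11025 = (24 - 11) - 11025 = 13 - 11025 = -11012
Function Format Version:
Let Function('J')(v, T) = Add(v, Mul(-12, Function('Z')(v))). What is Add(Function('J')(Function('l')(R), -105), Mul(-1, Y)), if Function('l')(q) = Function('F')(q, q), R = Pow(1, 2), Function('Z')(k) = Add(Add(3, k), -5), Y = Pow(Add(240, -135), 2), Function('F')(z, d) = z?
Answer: -11012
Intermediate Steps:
Y = 11025 (Y = Pow(105, 2) = 11025)
Function('Z')(k) = Add(-2, k)
R = 1
Function('l')(q) = q
Function('J')(v, T) = Add(24, Mul(-11, v)) (Function('J')(v, T) = Add(v, Mul(-12, Add(-2, v))) = Add(v, Add(24, Mul(-12, v))) = Add(24, Mul(-11, v)))
Add(Function('J')(Function('l')(R), -105), Mul(-1, Y)) = Add(Add(24, Mul(-11, 1)), Mul(-1, 11025)) = Add(Add(24, -11), -11025) = Add(13, -11025) = -11012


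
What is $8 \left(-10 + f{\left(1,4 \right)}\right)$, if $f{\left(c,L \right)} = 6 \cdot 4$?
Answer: $112$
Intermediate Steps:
$f{\left(c,L \right)} = 24$
$8 \left(-10 + f{\left(1,4 \right)}\right) = 8 \left(-10 + 24\right) = 8 \cdot 14 = 112$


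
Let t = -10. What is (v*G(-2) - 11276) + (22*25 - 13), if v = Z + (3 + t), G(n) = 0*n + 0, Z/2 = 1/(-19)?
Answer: -10739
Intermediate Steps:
Z = -2/19 (Z = 2/(-19) = 2*(-1/19) = -2/19 ≈ -0.10526)
G(n) = 0 (G(n) = 0 + 0 = 0)
v = -135/19 (v = -2/19 + (3 - 10) = -2/19 - 7 = -135/19 ≈ -7.1053)
(v*G(-2) - 11276) + (22*25 - 13) = (-135/19*0 - 11276) + (22*25 - 13) = (0 - 11276) + (550 - 13) = -11276 + 537 = -10739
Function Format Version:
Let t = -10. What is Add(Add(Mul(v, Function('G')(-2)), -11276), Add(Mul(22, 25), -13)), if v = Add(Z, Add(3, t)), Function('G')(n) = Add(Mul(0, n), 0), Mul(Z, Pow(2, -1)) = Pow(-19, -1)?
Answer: -10739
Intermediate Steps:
Z = Rational(-2, 19) (Z = Mul(2, Pow(-19, -1)) = Mul(2, Rational(-1, 19)) = Rational(-2, 19) ≈ -0.10526)
Function('G')(n) = 0 (Function('G')(n) = Add(0, 0) = 0)
v = Rational(-135, 19) (v = Add(Rational(-2, 19), Add(3, -10)) = Add(Rational(-2, 19), -7) = Rational(-135, 19) ≈ -7.1053)
Add(Add(Mul(v, Function('G')(-2)), -11276), Add(Mul(22, 25), -13)) = Add(Add(Mul(Rational(-135, 19), 0), -11276), Add(Mul(22, 25), -13)) = Add(Add(0, -11276), Add(550, -13)) = Add(-11276, 537) = -10739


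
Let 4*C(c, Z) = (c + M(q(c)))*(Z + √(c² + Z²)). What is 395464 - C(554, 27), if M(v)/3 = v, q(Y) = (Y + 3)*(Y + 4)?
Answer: -5902097 - 233243*√307645 ≈ -1.3527e+8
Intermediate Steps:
q(Y) = (3 + Y)*(4 + Y)
M(v) = 3*v
C(c, Z) = (Z + √(Z² + c²))*(36 + 3*c² + 22*c)/4 (C(c, Z) = ((c + 3*(12 + c² + 7*c))*(Z + √(c² + Z²)))/4 = ((c + (36 + 3*c² + 21*c))*(Z + √(Z² + c²)))/4 = ((36 + 3*c² + 22*c)*(Z + √(Z² + c²)))/4 = ((Z + √(Z² + c²))*(36 + 3*c² + 22*c))/4 = (Z + √(Z² + c²))*(36 + 3*c² + 22*c)/4)
395464 - C(554, 27) = 395464 - ((¼)*27*554 + (¼)*554*√(27² + 554²) + (¾)*27*(12 + 554² + 7*554) + 3*√(27² + 554²)*(12 + 554² + 7*554)/4) = 395464 - (7479/2 + (¼)*554*√(729 + 306916) + (¾)*27*(12 + 306916 + 3878) + 3*√(729 + 306916)*(12 + 306916 + 3878)/4) = 395464 - (7479/2 + (¼)*554*√307645 + (¾)*27*310806 + (¾)*√307645*310806) = 395464 - (7479/2 + 277*√307645/2 + 12587643/2 + 466209*√307645/2) = 395464 - (6297561 + 233243*√307645) = 395464 + (-6297561 - 233243*√307645) = -5902097 - 233243*√307645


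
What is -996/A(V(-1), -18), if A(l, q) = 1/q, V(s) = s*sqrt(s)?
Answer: 17928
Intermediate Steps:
V(s) = s**(3/2)
-996/A(V(-1), -18) = -996/(1/(-18)) = -996/(-1/18) = -996*(-18) = 17928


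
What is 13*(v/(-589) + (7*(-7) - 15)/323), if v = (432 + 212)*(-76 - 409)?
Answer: 69001348/10013 ≈ 6891.2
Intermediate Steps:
v = -312340 (v = 644*(-485) = -312340)
13*(v/(-589) + (7*(-7) - 15)/323) = 13*(-312340/(-589) + (7*(-7) - 15)/323) = 13*(-312340*(-1/589) + (-49 - 15)*(1/323)) = 13*(312340/589 - 64*1/323) = 13*(312340/589 - 64/323) = 13*(5307796/10013) = 69001348/10013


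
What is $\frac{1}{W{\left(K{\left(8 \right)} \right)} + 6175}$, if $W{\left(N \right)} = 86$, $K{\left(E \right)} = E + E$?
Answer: $\frac{1}{6261} \approx 0.00015972$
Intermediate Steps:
$K{\left(E \right)} = 2 E$
$\frac{1}{W{\left(K{\left(8 \right)} \right)} + 6175} = \frac{1}{86 + 6175} = \frac{1}{6261}$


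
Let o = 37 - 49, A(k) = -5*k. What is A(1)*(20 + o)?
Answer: -40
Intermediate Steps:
o = -12
A(1)*(20 + o) = (-5*1)*(20 - 12) = -5*8 = -40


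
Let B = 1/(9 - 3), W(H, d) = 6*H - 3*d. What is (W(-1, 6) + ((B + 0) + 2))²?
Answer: 17161/36 ≈ 476.69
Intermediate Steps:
W(H, d) = -3*d + 6*H
B = ⅙ (B = 1/6 = ⅙ ≈ 0.16667)
(W(-1, 6) + ((B + 0) + 2))² = ((-3*6 + 6*(-1)) + ((⅙ + 0) + 2))² = ((-18 - 6) + (⅙ + 2))² = (-24 + 13/6)² = (-131/6)² = 17161/36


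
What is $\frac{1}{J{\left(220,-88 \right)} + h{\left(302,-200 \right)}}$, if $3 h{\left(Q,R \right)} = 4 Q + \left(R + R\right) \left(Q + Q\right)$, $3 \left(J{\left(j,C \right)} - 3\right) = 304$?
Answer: $- \frac{3}{240079} \approx -1.2496 \cdot 10^{-5}$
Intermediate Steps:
$J{\left(j,C \right)} = \frac{313}{3}$ ($J{\left(j,C \right)} = 3 + \frac{1}{3} \cdot 304 = 3 + \frac{304}{3} = \frac{313}{3}$)
$h{\left(Q,R \right)} = \frac{4 Q}{3} + \frac{4 Q R}{3}$ ($h{\left(Q,R \right)} = \frac{4 Q + \left(R + R\right) \left(Q + Q\right)}{3} = \frac{4 Q + 2 R 2 Q}{3} = \frac{4 Q + 4 Q R}{3} = \frac{4 Q}{3} + \frac{4 Q R}{3}$)
$\frac{1}{J{\left(220,-88 \right)} + h{\left(302,-200 \right)}} = \frac{1}{\frac{313}{3} + \frac{4}{3} \cdot 302 \left(1 - 200\right)} = \frac{1}{\frac{313}{3} + \frac{4}{3} \cdot 302 \left(-199\right)} = \frac{1}{\frac{313}{3} - \frac{240392}{3}} = \frac{1}{- \frac{240079}{3}} = - \frac{3}{240079}$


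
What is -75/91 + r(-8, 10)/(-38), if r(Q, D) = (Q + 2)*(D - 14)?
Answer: -2517/1729 ≈ -1.4558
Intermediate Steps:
r(Q, D) = (-14 + D)*(2 + Q) (r(Q, D) = (2 + Q)*(-14 + D) = (-14 + D)*(2 + Q))
-75/91 + r(-8, 10)/(-38) = -75/91 + (-28 - 14*(-8) + 2*10 + 10*(-8))/(-38) = -75*1/91 + (-28 + 112 + 20 - 80)*(-1/38) = -75/91 + 24*(-1/38) = -75/91 - 12/19 = -2517/1729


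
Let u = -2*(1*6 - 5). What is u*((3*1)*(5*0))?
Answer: 0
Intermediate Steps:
u = -2 (u = -2*(6 - 5) = -2*1 = -2)
u*((3*1)*(5*0)) = -2*3*1*5*0 = -6*0 = -2*0 = 0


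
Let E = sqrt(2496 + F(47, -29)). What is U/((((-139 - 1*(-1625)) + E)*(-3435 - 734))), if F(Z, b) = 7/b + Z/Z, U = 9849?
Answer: -212216403/133335621991 + 9849*sqrt(2099774)/266671243982 ≈ -0.0015381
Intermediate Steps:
F(Z, b) = 1 + 7/b (F(Z, b) = 7/b + 1 = 1 + 7/b)
E = sqrt(2099774)/29 (E = sqrt(2496 + (7 - 29)/(-29)) = sqrt(2496 - 1/29*(-22)) = sqrt(2496 + 22/29) = sqrt(72406/29) = sqrt(2099774)/29 ≈ 49.968)
U/((((-139 - 1*(-1625)) + E)*(-3435 - 734))) = 9849/((((-139 - 1*(-1625)) + sqrt(2099774)/29)*(-3435 - 734))) = 9849/((((-139 + 1625) + sqrt(2099774)/29)*(-4169))) = 9849/(((1486 + sqrt(2099774)/29)*(-4169))) = 9849/(-6195134 - 4169*sqrt(2099774)/29)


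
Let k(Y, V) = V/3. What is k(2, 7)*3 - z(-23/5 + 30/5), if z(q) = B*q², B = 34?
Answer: -1491/25 ≈ -59.640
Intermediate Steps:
k(Y, V) = V/3 (k(Y, V) = V*(⅓) = V/3)
z(q) = 34*q²
k(2, 7)*3 - z(-23/5 + 30/5) = ((⅓)*7)*3 - 34*(-23/5 + 30/5)² = (7/3)*3 - 34*(-23*⅕ + 30*(⅕))² = 7 - 34*(-23/5 + 6)² = 7 - 34*(7/5)² = 7 - 34*49/25 = 7 - 1*1666/25 = 7 - 1666/25 = -1491/25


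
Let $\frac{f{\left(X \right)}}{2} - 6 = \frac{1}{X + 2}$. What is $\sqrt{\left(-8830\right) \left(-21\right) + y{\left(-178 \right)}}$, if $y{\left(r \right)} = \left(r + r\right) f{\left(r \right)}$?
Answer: $\frac{\sqrt{87682430}}{22} \approx 425.63$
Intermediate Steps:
$f{\left(X \right)} = 12 + \frac{2}{2 + X}$ ($f{\left(X \right)} = 12 + \frac{2}{X + 2} = 12 + \frac{2}{2 + X}$)
$y{\left(r \right)} = \frac{4 r \left(13 + 6 r\right)}{2 + r}$ ($y{\left(r \right)} = \left(r + r\right) \frac{2 \left(13 + 6 r\right)}{2 + r} = 2 r \frac{2 \left(13 + 6 r\right)}{2 + r} = \frac{4 r \left(13 + 6 r\right)}{2 + r}$)
$\sqrt{\left(-8830\right) \left(-21\right) + y{\left(-178 \right)}} = \sqrt{\left(-8830\right) \left(-21\right) + 4 \left(-178\right) \frac{1}{2 - 178} \left(13 + 6 \left(-178\right)\right)} = \sqrt{185430 + 4 \left(-178\right) \frac{1}{-176} \left(13 - 1068\right)} = \sqrt{185430 + 4 \left(-178\right) \left(- \frac{1}{176}\right) \left(-1055\right)} = \sqrt{185430 - \frac{93895}{22}} = \sqrt{\frac{3985565}{22}} = \frac{\sqrt{87682430}}{22}$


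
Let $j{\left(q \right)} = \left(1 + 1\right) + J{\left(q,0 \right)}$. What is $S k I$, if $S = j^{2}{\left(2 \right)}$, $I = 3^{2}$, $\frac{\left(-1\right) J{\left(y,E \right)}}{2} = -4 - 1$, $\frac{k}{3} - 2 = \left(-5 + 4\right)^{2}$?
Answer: $11664$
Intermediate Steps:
$k = 9$ ($k = 6 + 3 \left(-5 + 4\right)^{2} = 6 + 3 \left(-1\right)^{2} = 6 + 3 \cdot 1 = 6 + 3 = 9$)
$J{\left(y,E \right)} = 10$ ($J{\left(y,E \right)} = - 2 \left(-4 - 1\right) = \left(-2\right) \left(-5\right) = 10$)
$j{\left(q \right)} = 12$ ($j{\left(q \right)} = \left(1 + 1\right) + 10 = 2 + 10 = 12$)
$I = 9$
$S = 144$ ($S = 12^{2} = 144$)
$S k I = 144 \cdot 9 \cdot 9 = 1296 \cdot 9 = 11664$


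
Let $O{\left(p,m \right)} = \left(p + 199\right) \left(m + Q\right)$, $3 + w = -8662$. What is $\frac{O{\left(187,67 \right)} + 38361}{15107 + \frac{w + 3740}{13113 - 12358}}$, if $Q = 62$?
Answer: $\frac{13311405}{2280172} \approx 5.8379$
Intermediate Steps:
$w = -8665$ ($w = -3 - 8662 = -8665$)
$O{\left(p,m \right)} = \left(62 + m\right) \left(199 + p\right)$ ($O{\left(p,m \right)} = \left(p + 199\right) \left(m + 62\right) = \left(199 + p\right) \left(62 + m\right) = \left(62 + m\right) \left(199 + p\right)$)
$\frac{O{\left(187,67 \right)} + 38361}{15107 + \frac{w + 3740}{13113 - 12358}} = \frac{\left(12338 + 62 \cdot 187 + 199 \cdot 67 + 67 \cdot 187\right) + 38361}{15107 + \frac{-8665 + 3740}{13113 - 12358}} = \frac{\left(12338 + 11594 + 13333 + 12529\right) + 38361}{15107 - \frac{4925}{755}} = \frac{49794 + 38361}{15107 - \frac{985}{151}} = \frac{88155}{15107 - \frac{985}{151}} = \frac{88155}{\frac{2280172}{151}} = 88155 \cdot \frac{151}{2280172} = \frac{13311405}{2280172}$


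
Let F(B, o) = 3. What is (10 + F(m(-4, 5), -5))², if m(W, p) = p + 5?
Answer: 169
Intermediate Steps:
m(W, p) = 5 + p
(10 + F(m(-4, 5), -5))² = (10 + 3)² = 13² = 169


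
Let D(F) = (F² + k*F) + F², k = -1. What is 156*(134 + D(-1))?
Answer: 21372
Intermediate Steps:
D(F) = -F + 2*F² (D(F) = (F² - F) + F² = -F + 2*F²)
156*(134 + D(-1)) = 156*(134 - (-1 + 2*(-1))) = 156*(134 - (-1 - 2)) = 156*(134 - 1*(-3)) = 156*(134 + 3) = 156*137 = 21372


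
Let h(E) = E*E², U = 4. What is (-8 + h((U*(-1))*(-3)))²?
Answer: 2958400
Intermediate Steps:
h(E) = E³
(-8 + h((U*(-1))*(-3)))² = (-8 + ((4*(-1))*(-3))³)² = (-8 + (-4*(-3))³)² = (-8 + 12³)² = (-8 + 1728)² = 1720² = 2958400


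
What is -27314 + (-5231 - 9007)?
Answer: -41552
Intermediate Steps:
-27314 + (-5231 - 9007) = -27314 - 14238 = -41552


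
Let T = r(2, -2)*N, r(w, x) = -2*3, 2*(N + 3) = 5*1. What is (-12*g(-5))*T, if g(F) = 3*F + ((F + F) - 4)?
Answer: 1044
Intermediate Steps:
N = -½ (N = -3 + (5*1)/2 = -3 + (½)*5 = -3 + 5/2 = -½ ≈ -0.50000)
r(w, x) = -6
g(F) = -4 + 5*F (g(F) = 3*F + (2*F - 4) = 3*F + (-4 + 2*F) = -4 + 5*F)
T = 3 (T = -6*(-½) = 3)
(-12*g(-5))*T = -12*(-4 + 5*(-5))*3 = -12*(-4 - 25)*3 = -12*(-29)*3 = 348*3 = 1044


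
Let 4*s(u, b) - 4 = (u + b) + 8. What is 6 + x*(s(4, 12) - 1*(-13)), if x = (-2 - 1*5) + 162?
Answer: 3106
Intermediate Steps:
s(u, b) = 3 + b/4 + u/4 (s(u, b) = 1 + ((u + b) + 8)/4 = 1 + ((b + u) + 8)/4 = 1 + (8 + b + u)/4 = 1 + (2 + b/4 + u/4) = 3 + b/4 + u/4)
x = 155 (x = (-2 - 5) + 162 = -7 + 162 = 155)
6 + x*(s(4, 12) - 1*(-13)) = 6 + 155*((3 + (1/4)*12 + (1/4)*4) - 1*(-13)) = 6 + 155*((3 + 3 + 1) + 13) = 6 + 155*(7 + 13) = 6 + 155*20 = 6 + 3100 = 3106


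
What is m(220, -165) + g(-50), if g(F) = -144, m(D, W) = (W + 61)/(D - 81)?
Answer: -20120/139 ≈ -144.75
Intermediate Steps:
m(D, W) = (61 + W)/(-81 + D)
m(220, -165) + g(-50) = (61 - 165)/(-81 + 220) - 144 = -104/139 - 144 = -20120/139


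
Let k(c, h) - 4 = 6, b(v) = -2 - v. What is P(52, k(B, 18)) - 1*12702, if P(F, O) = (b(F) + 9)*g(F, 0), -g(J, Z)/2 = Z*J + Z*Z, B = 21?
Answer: -12702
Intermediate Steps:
k(c, h) = 10 (k(c, h) = 4 + 6 = 10)
g(J, Z) = -2*Z² - 2*J*Z (g(J, Z) = -2*(Z*J + Z*Z) = -2*(J*Z + Z²) = -2*(Z² + J*Z) = -2*Z² - 2*J*Z)
P(F, O) = 0 (P(F, O) = ((-2 - F) + 9)*(-2*0*(F + 0)) = (7 - F)*(-2*0*F) = (7 - F)*0 = 0)
P(52, k(B, 18)) - 1*12702 = 0 - 1*12702 = 0 - 12702 = -12702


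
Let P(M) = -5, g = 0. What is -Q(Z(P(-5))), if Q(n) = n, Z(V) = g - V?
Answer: -5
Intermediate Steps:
Z(V) = -V (Z(V) = 0 - V = -V)
-Q(Z(P(-5))) = -(-1)*(-5) = -1*5 = -5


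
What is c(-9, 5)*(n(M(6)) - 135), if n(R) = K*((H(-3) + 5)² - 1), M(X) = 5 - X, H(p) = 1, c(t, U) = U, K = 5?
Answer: 200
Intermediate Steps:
n(R) = 175 (n(R) = 5*((1 + 5)² - 1) = 5*(6² - 1) = 5*(36 - 1) = 5*35 = 175)
c(-9, 5)*(n(M(6)) - 135) = 5*(175 - 135) = 5*40 = 200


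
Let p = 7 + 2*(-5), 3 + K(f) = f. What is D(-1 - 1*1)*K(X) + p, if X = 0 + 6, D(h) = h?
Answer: -9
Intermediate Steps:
X = 6
K(f) = -3 + f
p = -3 (p = 7 - 10 = -3)
D(-1 - 1*1)*K(X) + p = (-1 - 1*1)*(-3 + 6) - 3 = (-1 - 1)*3 - 3 = -2*3 - 3 = -6 - 3 = -9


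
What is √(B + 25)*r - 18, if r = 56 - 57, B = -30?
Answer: -18 - I*√5 ≈ -18.0 - 2.2361*I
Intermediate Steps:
r = -1
√(B + 25)*r - 18 = √(-30 + 25)*(-1) - 18 = √(-5)*(-1) - 18 = (I*√5)*(-1) - 18 = -I*√5 - 18 = -18 - I*√5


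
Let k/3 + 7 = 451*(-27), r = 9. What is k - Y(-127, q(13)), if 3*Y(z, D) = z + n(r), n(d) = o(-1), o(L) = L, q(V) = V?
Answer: -109528/3 ≈ -36509.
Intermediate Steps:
n(d) = -1
k = -36552 (k = -21 + 3*(451*(-27)) = -21 + 3*(-12177) = -21 - 36531 = -36552)
Y(z, D) = -⅓ + z/3 (Y(z, D) = (z - 1)/3 = (-1 + z)/3 = -⅓ + z/3)
k - Y(-127, q(13)) = -36552 - (-⅓ + (⅓)*(-127)) = -36552 - (-⅓ - 127/3) = -36552 - 1*(-128/3) = -36552 + 128/3 = -109528/3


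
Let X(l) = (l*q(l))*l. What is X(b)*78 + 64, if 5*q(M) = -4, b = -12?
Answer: -44608/5 ≈ -8921.6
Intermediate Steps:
q(M) = -⅘ (q(M) = (⅕)*(-4) = -⅘)
X(l) = -4*l²/5 (X(l) = (l*(-⅘))*l = (-4*l/5)*l = -4*l²/5)
X(b)*78 + 64 = -⅘*(-12)²*78 + 64 = -⅘*144*78 + 64 = -576/5*78 + 64 = -44928/5 + 64 = -44608/5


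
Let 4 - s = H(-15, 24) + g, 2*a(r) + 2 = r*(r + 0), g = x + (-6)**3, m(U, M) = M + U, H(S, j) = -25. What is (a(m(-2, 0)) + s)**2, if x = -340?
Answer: 343396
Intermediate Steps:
g = -556 (g = -340 + (-6)**3 = -340 - 216 = -556)
a(r) = -1 + r**2/2 (a(r) = -1 + (r*(r + 0))/2 = -1 + (r*r)/2 = -1 + r**2/2)
s = 585 (s = 4 - (-25 - 556) = 4 - 1*(-581) = 4 + 581 = 585)
(a(m(-2, 0)) + s)**2 = ((-1 + (0 - 2)**2/2) + 585)**2 = ((-1 + (1/2)*(-2)**2) + 585)**2 = ((-1 + (1/2)*4) + 585)**2 = ((-1 + 2) + 585)**2 = (1 + 585)**2 = 586**2 = 343396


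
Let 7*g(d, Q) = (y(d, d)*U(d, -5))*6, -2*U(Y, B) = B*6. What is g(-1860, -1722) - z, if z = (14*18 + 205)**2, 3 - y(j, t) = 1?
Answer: -1461763/7 ≈ -2.0882e+5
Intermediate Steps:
y(j, t) = 2 (y(j, t) = 3 - 1*1 = 3 - 1 = 2)
U(Y, B) = -3*B (U(Y, B) = -B*6/2 = -3*B)
g(d, Q) = 180/7 (g(d, Q) = ((2*(-3*(-5)))*6)/7 = ((2*15)*6)/7 = (30*6)/7 = (1/7)*180 = 180/7)
z = 208849 (z = (252 + 205)**2 = 457**2 = 208849)
g(-1860, -1722) - z = 180/7 - 1*208849 = 180/7 - 208849 = -1461763/7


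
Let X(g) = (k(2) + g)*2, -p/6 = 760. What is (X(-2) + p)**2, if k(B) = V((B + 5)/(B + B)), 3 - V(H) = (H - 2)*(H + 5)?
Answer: 1327654969/64 ≈ 2.0745e+7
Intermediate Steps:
V(H) = 3 - (-2 + H)*(5 + H) (V(H) = 3 - (H - 2)*(H + 5) = 3 - (-2 + H)*(5 + H))
k(B) = 13 - 3*(5 + B)/(2*B) - (5 + B)**2/(4*B**2) (k(B) = 13 - ((B + 5)/(B + B))**2 - 3*(B + 5)/(B + B) = 13 - ((5 + B)/((2*B)))**2 - 3*(5 + B)/(2*B) = 13 - ((5 + B)*(1/(2*B)))**2 - 3*(5 + B)*1/(2*B) = 13 - ((5 + B)/(2*B))**2 - 3*(5 + B)/(2*B) = 13 - (5 + B)**2/(4*B**2) - 3*(5 + B)/(2*B) = 13 - 3*(5 + B)/(2*B) - (5 + B)**2/(4*B**2))
p = -4560 (p = -6*760 = -4560)
X(g) = 75/8 + 2*g (X(g) = ((45/4 - 10/2 - 25/4/2**2) + g)*2 = ((45/4 - 10*1/2 - 25/4*1/4) + g)*2 = ((45/4 - 5 - 25/16) + g)*2 = (75/16 + g)*2 = 75/8 + 2*g)
(X(-2) + p)**2 = ((75/8 + 2*(-2)) - 4560)**2 = ((75/8 - 4) - 4560)**2 = (43/8 - 4560)**2 = (-36437/8)**2 = 1327654969/64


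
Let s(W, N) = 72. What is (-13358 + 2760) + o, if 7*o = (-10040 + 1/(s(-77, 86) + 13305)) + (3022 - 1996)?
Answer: -1112966399/93639 ≈ -11886.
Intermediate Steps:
o = -120580277/93639 (o = ((-10040 + 1/(72 + 13305)) + (3022 - 1996))/7 = ((-10040 + 1/13377) + 1026)/7 = (-134305079/13377 + 1026)/7 = (1/7)*(-120580277/13377) = -120580277/93639 ≈ -1287.7)
(-13358 + 2760) + o = (-13358 + 2760) - 120580277/93639 = -10598 - 120580277/93639 = -1112966399/93639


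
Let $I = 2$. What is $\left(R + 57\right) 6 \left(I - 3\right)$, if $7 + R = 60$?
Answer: $-660$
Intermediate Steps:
$R = 53$ ($R = -7 + 60 = 53$)
$\left(R + 57\right) 6 \left(I - 3\right) = \left(53 + 57\right) 6 \left(2 - 3\right) = 110 \cdot 6 \left(-1\right) = 110 \left(-6\right) = -660$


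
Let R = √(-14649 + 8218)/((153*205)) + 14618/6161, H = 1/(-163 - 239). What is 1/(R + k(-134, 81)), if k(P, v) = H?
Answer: 1589219125524165813750/3766738518911350225781 - 21377519250514740*I*√6431/3766738518911350225781 ≈ 0.42191 - 0.00045513*I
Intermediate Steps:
H = -1/402 (H = 1/(-402) = -1/402 ≈ -0.0024876)
k(P, v) = -1/402
R = 14618/6161 + I*√6431/31365 (R = √(-6431)/31365 + 14618*(1/6161) = (I*√6431)*(1/31365) + 14618/6161 = I*√6431/31365 + 14618/6161 = 14618/6161 + I*√6431/31365 ≈ 2.3727 + 0.0025568*I)
1/(R + k(-134, 81)) = 1/((14618/6161 + I*√6431/31365) - 1/402) = 1/(5870275/2476722 + I*√6431/31365)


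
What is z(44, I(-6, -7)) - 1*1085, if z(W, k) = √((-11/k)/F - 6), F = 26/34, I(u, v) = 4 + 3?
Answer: -1085 + I*√66703/91 ≈ -1085.0 + 2.8381*I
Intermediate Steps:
I(u, v) = 7
F = 13/17 (F = 26*(1/34) = 13/17 ≈ 0.76471)
z(W, k) = √(-6 - 187/(13*k)) (z(W, k) = √((-11/k)/(13/17) - 6) = √(-11/k*(17/13) - 6) = √(-187/(13*k) - 6) = √(-6 - 187/(13*k)))
z(44, I(-6, -7)) - 1*1085 = √(-1014 - 2431/7)/13 - 1*1085 = √(-1014 - 2431*⅐)/13 - 1085 = √(-1014 - 2431/7)/13 - 1085 = √(-9529/7)/13 - 1085 = (I*√66703/7)/13 - 1085 = I*√66703/91 - 1085 = -1085 + I*√66703/91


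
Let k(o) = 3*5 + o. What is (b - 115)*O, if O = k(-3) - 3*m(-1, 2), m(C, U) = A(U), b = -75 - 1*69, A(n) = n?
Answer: -1554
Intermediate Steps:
b = -144 (b = -75 - 69 = -144)
m(C, U) = U
k(o) = 15 + o
O = 6 (O = (15 - 3) - 3*2 = 12 - 6 = 6)
(b - 115)*O = (-144 - 115)*6 = -259*6 = -1554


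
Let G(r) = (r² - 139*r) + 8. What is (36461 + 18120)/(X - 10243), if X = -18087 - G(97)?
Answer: -54581/24264 ≈ -2.2495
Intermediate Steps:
G(r) = 8 + r² - 139*r
X = -14021 (X = -18087 - (8 + 97² - 139*97) = -18087 - (8 + 9409 - 13483) = -18087 - 1*(-4066) = -18087 + 4066 = -14021)
(36461 + 18120)/(X - 10243) = (36461 + 18120)/(-14021 - 10243) = 54581/(-24264) = 54581*(-1/24264) = -54581/24264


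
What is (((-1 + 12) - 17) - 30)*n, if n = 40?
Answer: -1440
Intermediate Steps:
(((-1 + 12) - 17) - 30)*n = (((-1 + 12) - 17) - 30)*40 = ((11 - 17) - 30)*40 = (-6 - 30)*40 = -36*40 = -1440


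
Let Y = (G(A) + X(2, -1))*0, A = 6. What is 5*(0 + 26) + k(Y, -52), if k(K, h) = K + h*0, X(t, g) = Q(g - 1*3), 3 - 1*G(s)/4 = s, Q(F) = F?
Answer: 130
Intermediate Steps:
G(s) = 12 - 4*s
X(t, g) = -3 + g (X(t, g) = g - 1*3 = g - 3 = -3 + g)
Y = 0 (Y = ((12 - 4*6) + (-3 - 1))*0 = ((12 - 24) - 4)*0 = (-12 - 4)*0 = -16*0 = 0)
k(K, h) = K (k(K, h) = K + 0 = K)
5*(0 + 26) + k(Y, -52) = 5*(0 + 26) + 0 = 5*26 + 0 = 130 + 0 = 130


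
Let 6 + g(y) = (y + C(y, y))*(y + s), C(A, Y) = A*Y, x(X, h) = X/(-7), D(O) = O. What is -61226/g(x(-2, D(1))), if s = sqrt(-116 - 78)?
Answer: 3538587283/597369 + 73501813*I*sqrt(194)/199123 ≈ 5923.6 + 5141.4*I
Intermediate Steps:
x(X, h) = -X/7 (x(X, h) = X*(-1/7) = -X/7)
s = I*sqrt(194) (s = sqrt(-194) = I*sqrt(194) ≈ 13.928*I)
g(y) = -6 + (y + y**2)*(y + I*sqrt(194)) (g(y) = -6 + (y + y*y)*(y + I*sqrt(194)) = -6 + (y + y**2)*(y + I*sqrt(194)))
-61226/g(x(-2, D(1))) = -61226/(-6 + (-1/7*(-2))**2 + (-1/7*(-2))**3 + I*(-1/7*(-2))*sqrt(194) + I*sqrt(194)*(-1/7*(-2))**2) = -61226/(-6 + (2/7)**2 + (2/7)**3 + I*(2/7)*sqrt(194) + I*sqrt(194)*(2/7)**2) = -61226/(-6 + 4/49 + 8/343 + 2*I*sqrt(194)/7 + I*sqrt(194)*(4/49)) = -61226/(-6 + 4/49 + 8/343 + 2*I*sqrt(194)/7 + 4*I*sqrt(194)/49) = -61226/(-2022/343 + 18*I*sqrt(194)/49)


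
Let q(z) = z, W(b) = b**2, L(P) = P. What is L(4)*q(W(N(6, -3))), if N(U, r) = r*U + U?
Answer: 576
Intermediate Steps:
N(U, r) = U + U*r (N(U, r) = U*r + U = U + U*r)
L(4)*q(W(N(6, -3))) = 4*(6*(1 - 3))**2 = 4*(6*(-2))**2 = 4*(-12)**2 = 4*144 = 576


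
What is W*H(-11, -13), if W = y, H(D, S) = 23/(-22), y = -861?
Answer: 19803/22 ≈ 900.14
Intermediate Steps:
H(D, S) = -23/22 (H(D, S) = 23*(-1/22) = -23/22)
W = -861
W*H(-11, -13) = -861*(-23/22) = 19803/22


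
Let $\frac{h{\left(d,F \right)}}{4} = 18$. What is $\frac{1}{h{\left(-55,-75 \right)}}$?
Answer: $\frac{1}{72} \approx 0.013889$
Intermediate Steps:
$h{\left(d,F \right)} = 72$ ($h{\left(d,F \right)} = 4 \cdot 18 = 72$)
$\frac{1}{h{\left(-55,-75 \right)}} = \frac{1}{72}$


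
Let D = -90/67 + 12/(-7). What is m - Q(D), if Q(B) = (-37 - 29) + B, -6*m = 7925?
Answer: -3522497/2814 ≈ -1251.8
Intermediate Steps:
m = -7925/6 (m = -⅙*7925 = -7925/6 ≈ -1320.8)
D = -1434/469 (D = -90*1/67 + 12*(-⅐) = -90/67 - 12/7 = -1434/469 ≈ -3.0576)
Q(B) = -66 + B
m - Q(D) = -7925/6 - (-66 - 1434/469) = -7925/6 - 1*(-32388/469) = -7925/6 + 32388/469 = -3522497/2814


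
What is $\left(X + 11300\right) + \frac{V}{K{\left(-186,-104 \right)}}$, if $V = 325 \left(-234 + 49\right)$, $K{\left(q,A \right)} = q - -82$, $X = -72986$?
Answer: $- \frac{488863}{8} \approx -61108.0$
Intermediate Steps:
$K{\left(q,A \right)} = 82 + q$ ($K{\left(q,A \right)} = q + 82 = 82 + q$)
$V = -60125$ ($V = 325 \left(-185\right) = -60125$)
$\left(X + 11300\right) + \frac{V}{K{\left(-186,-104 \right)}} = \left(-72986 + 11300\right) - \frac{60125}{82 - 186} = -61686 - \frac{60125}{-104} = -61686 - - \frac{4625}{8} = -61686 + \frac{4625}{8} = - \frac{488863}{8}$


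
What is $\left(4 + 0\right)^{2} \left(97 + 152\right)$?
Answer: $3984$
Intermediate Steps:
$\left(4 + 0\right)^{2} \left(97 + 152\right) = 4^{2} \cdot 249 = 16 \cdot 249 = 3984$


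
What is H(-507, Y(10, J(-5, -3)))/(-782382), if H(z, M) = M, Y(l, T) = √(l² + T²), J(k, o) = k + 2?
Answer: -√109/782382 ≈ -1.3344e-5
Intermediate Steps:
J(k, o) = 2 + k
Y(l, T) = √(T² + l²)
H(-507, Y(10, J(-5, -3)))/(-782382) = √((2 - 5)² + 10²)/(-782382) = √((-3)² + 100)*(-1/782382) = √(9 + 100)*(-1/782382) = √109*(-1/782382) = -√109/782382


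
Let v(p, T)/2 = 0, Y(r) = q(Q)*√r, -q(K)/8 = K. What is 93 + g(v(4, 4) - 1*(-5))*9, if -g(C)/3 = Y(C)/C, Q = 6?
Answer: 93 + 1296*√5/5 ≈ 672.59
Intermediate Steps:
q(K) = -8*K
Y(r) = -48*√r (Y(r) = (-8*6)*√r = -48*√r)
v(p, T) = 0 (v(p, T) = 2*0 = 0)
g(C) = 144/√C (g(C) = -3*(-48*√C)/C = -(-144)/√C = 144/√C)
93 + g(v(4, 4) - 1*(-5))*9 = 93 + (144/√(0 - 1*(-5)))*9 = 93 + (144/√(0 + 5))*9 = 93 + (144/√5)*9 = 93 + (144*(√5/5))*9 = 93 + (144*√5/5)*9 = 93 + 1296*√5/5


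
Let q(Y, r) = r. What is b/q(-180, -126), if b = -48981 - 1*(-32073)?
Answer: 2818/21 ≈ 134.19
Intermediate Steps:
b = -16908 (b = -48981 + 32073 = -16908)
b/q(-180, -126) = -16908/(-126) = -16908*(-1/126) = 2818/21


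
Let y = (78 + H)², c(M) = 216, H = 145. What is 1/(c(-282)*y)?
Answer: 1/10741464 ≈ 9.3097e-8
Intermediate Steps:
y = 49729 (y = (78 + 145)² = 223² = 49729)
1/(c(-282)*y) = 1/(216*49729) = (1/216)*(1/49729) = 1/10741464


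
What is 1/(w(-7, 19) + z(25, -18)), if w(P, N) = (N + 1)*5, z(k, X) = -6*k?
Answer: -1/50 ≈ -0.020000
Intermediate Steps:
w(P, N) = 5 + 5*N (w(P, N) = (1 + N)*5 = 5 + 5*N)
1/(w(-7, 19) + z(25, -18)) = 1/((5 + 5*19) - 6*25) = 1/((5 + 95) - 150) = 1/(100 - 150) = 1/(-50) = -1/50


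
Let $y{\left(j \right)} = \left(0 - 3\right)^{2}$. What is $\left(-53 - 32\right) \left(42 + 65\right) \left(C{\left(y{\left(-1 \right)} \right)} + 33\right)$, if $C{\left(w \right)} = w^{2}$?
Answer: $-1036830$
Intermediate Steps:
$y{\left(j \right)} = 9$ ($y{\left(j \right)} = \left(-3\right)^{2} = 9$)
$\left(-53 - 32\right) \left(42 + 65\right) \left(C{\left(y{\left(-1 \right)} \right)} + 33\right) = \left(-53 - 32\right) \left(42 + 65\right) \left(9^{2} + 33\right) = \left(-85\right) 107 \left(81 + 33\right) = \left(-9095\right) 114 = -1036830$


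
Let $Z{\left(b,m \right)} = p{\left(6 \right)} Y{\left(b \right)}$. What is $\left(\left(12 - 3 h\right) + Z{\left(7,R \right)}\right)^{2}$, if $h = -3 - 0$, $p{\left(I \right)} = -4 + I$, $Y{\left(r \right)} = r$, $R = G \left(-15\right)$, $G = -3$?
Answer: $1225$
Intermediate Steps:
$R = 45$ ($R = \left(-3\right) \left(-15\right) = 45$)
$Z{\left(b,m \right)} = 2 b$ ($Z{\left(b,m \right)} = \left(-4 + 6\right) b = 2 b$)
$h = -3$ ($h = -3 + 0 = -3$)
$\left(\left(12 - 3 h\right) + Z{\left(7,R \right)}\right)^{2} = \left(\left(12 - -9\right) + 2 \cdot 7\right)^{2} = \left(\left(12 + 9\right) + 14\right)^{2} = \left(21 + 14\right)^{2} = 35^{2} = 1225$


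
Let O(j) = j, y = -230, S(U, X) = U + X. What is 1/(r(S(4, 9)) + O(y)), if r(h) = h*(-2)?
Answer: -1/256 ≈ -0.0039063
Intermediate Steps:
r(h) = -2*h
1/(r(S(4, 9)) + O(y)) = 1/(-2*(4 + 9) - 230) = 1/(-2*13 - 230) = 1/(-26 - 230) = 1/(-256) = -1/256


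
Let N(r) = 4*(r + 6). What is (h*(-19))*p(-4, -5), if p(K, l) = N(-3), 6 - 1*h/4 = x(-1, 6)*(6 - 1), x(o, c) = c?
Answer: 21888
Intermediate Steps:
N(r) = 24 + 4*r (N(r) = 4*(6 + r) = 24 + 4*r)
h = -96 (h = 24 - 24*(6 - 1) = 24 - 24*5 = 24 - 4*30 = 24 - 120 = -96)
p(K, l) = 12 (p(K, l) = 24 + 4*(-3) = 24 - 12 = 12)
(h*(-19))*p(-4, -5) = -96*(-19)*12 = 1824*12 = 21888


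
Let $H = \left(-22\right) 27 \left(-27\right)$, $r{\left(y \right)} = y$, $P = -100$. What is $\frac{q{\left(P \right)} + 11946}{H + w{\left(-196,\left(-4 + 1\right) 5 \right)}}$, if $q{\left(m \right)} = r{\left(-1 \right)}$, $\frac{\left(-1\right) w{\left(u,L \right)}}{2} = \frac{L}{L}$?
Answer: $\frac{11945}{16036} \approx 0.74489$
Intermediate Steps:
$w{\left(u,L \right)} = -2$ ($w{\left(u,L \right)} = - 2 \frac{L}{L} = \left(-2\right) 1 = -2$)
$q{\left(m \right)} = -1$
$H = 16038$ ($H = \left(-594\right) \left(-27\right) = 16038$)
$\frac{q{\left(P \right)} + 11946}{H + w{\left(-196,\left(-4 + 1\right) 5 \right)}} = \frac{-1 + 11946}{16038 - 2} = \frac{11945}{16036}$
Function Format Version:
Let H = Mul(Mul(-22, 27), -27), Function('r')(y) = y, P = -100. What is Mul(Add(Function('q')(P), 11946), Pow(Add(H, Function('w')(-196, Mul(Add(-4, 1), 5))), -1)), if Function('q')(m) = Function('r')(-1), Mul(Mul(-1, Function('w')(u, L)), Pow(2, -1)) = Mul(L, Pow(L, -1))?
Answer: Rational(11945, 16036) ≈ 0.74489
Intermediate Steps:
Function('w')(u, L) = -2 (Function('w')(u, L) = Mul(-2, Mul(L, Pow(L, -1))) = Mul(-2, 1) = -2)
Function('q')(m) = -1
H = 16038 (H = Mul(-594, -27) = 16038)
Mul(Add(Function('q')(P), 11946), Pow(Add(H, Function('w')(-196, Mul(Add(-4, 1), 5))), -1)) = Mul(Add(-1, 11946), Pow(Add(16038, -2), -1)) = Mul(11945, Pow(16036, -1)) = Mul(11945, Rational(1, 16036)) = Rational(11945, 16036)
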